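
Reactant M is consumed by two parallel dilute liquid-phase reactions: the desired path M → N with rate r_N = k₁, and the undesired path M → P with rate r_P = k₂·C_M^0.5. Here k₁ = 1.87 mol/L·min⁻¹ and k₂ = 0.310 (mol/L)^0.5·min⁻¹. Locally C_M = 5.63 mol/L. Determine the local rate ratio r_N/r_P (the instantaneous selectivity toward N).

2.54

S_{N/P} = r_N/r_P = (k₁)/(k₂·C_M^0.5) = (k₁/k₂)·C_M^-0.5.
= (1.87) / (0.310×5.630^0.5) = 1.870/0.7356 = 2.54.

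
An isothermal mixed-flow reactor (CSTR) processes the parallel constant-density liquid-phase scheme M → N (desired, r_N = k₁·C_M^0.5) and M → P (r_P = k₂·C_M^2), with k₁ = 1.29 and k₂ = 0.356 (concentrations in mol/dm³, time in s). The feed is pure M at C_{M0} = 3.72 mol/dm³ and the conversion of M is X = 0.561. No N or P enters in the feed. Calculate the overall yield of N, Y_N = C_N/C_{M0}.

0.356

Exit C_M = C_{M0}(1−X) = 3.72×0.439 = 1.633 mol/dm³.
In a CSTR the entire volume is at exit conditions, so r_N = 1.29×1.633^0.5 = 1.649 and r_P = 0.356×1.633^2 = 0.9494.
Fraction of consumed M going to N: r_N/(r_N+r_P) = 0.6345.
C_N = 0.6345·C_{M0}·X = 0.6345×3.72×0.561 = 1.32 mol/dm³; Y_N = C_N/C_{M0} = 0.356.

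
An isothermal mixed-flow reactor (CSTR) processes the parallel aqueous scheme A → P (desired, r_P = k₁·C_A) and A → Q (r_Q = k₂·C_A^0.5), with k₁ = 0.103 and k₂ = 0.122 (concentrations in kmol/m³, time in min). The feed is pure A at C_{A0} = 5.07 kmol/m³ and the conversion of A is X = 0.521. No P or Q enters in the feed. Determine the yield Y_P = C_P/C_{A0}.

Exit C_A = C_{A0}(1−X) = 5.07×0.479 = 2.429 kmol/m³.
A CSTR operates uniformly at the exit composition, giving r_P = 0.2501 and r_Q = 0.1901 (each k·C_A^n at C_A = 2.429).
Fraction of consumed A going to P: r_P/(r_P+r_Q) = 0.5682.
C_P = 0.5682·C_{A0}·X = 0.5682×5.07×0.521 = 1.50 kmol/m³; Y_P = C_P/C_{A0} = 0.296.

0.296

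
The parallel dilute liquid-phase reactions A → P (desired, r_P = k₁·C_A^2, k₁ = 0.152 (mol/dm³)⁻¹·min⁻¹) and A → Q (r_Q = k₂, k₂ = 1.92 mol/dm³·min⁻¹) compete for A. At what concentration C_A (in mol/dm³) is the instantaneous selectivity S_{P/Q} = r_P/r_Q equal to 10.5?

11.5 mol/dm³

S_{P/Q} = (k₁/k₂)·C_A^2 ⇒ C_A = (S·k₂/k₁)^(0.5).
= (10.5×1.92/0.152)^(0.5) = (132.6)^(0.5) = 11.5 mol/dm³.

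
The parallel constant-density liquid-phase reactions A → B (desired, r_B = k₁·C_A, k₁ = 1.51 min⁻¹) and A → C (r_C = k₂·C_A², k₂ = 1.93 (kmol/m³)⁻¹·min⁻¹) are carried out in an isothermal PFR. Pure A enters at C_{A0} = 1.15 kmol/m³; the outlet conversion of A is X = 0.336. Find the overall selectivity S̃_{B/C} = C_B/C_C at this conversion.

0.824

C_A = C_{A0}(1−X) = 0.7636 kmol/m³.
Along a PFR/batch, dC_B/dC_A = −r_B/(r_B+r_C) = −k₁/(k₁+k₂·C_A).
Integrating from C_{A0} to C_A: C_B = (1.51/1.93)·ln[(1.51+1.93·1.15)/(1.51+1.93·0.764)] = 0.7824·ln(3.729/2.984) = 0.1745 kmol/m³.
C_C = (C_{A0}−C_A)−C_B = 0.2119 kmol/m³; S̃_{B/C} = 0.1745/0.2119 = 0.824.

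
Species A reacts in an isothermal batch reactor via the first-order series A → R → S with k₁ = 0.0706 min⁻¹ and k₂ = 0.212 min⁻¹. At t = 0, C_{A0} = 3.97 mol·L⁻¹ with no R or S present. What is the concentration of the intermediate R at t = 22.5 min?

0.388 mol·L⁻¹

Solving the coupled first-order balances gives C_R(t) = [k₁/(k₂−k₁)]·C_{A0}·(e^(−k₁t) − e^(−k₂t)).
e^(−k₁t) = e^(−0.0706×22.5) = e^(−1.588) = 0.2042; e^(−k₂t) = e^(−4.770) = 0.008480.
C_R = 0.0706×3.97/(0.212−0.0706) × (0.2042−0.008480) = 1.982×0.1958 = 0.3880 mol·L⁻¹.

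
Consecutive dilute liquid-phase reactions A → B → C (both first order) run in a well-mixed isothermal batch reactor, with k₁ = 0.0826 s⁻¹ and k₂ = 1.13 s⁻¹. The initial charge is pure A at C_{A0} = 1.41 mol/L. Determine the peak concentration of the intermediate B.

0.0839 mol/L

For a first-order series the maximum intermediate yield is C_{B,max}/C_{A0} = (k₁/k₂)^[k₂/(k₂−k₁)].
= (0.0826/1.13)^(1.13/(1.13−0.0826)) = (0.07310)^(1.079) = 0.05947.
C_{B,max} = 0.05947×1.41 = 0.0839 mol/L.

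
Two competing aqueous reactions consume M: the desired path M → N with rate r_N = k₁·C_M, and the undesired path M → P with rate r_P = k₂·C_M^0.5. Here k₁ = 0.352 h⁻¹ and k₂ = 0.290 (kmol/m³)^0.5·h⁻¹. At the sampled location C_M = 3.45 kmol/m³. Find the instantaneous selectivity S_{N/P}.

2.25

S_{N/P} = r_N/r_P = (k₁·C_M)/(k₂·C_M^0.5) = (k₁/k₂)·C_M^0.5.
= (0.352×3.450) / (0.290×3.450^0.5) = 1.214/0.5387 = 2.25.
Since the desired path is higher order in M, keeping C_M high (PFR or concentrated feed) favours N.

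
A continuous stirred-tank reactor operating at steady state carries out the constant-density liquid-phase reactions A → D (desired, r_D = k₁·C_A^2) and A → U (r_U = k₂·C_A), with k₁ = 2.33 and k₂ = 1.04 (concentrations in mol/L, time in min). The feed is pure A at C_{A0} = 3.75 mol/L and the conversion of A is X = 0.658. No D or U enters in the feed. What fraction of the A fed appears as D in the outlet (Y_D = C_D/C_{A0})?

Exit C_A = C_{A0}(1−X) = 3.75×0.342 = 1.282 mol/L.
In a CSTR the entire volume is at exit conditions, so r_D = 2.33×1.282^2 = 3.832 and r_U = 1.04×1.282 = 1.334.
Fraction of consumed A going to D: r_D/(r_D+r_U) = 0.7418.
C_D = 0.7418·C_{A0}·X = 0.7418×3.75×0.658 = 1.83 mol/L; Y_D = C_D/C_{A0} = 0.488.

0.488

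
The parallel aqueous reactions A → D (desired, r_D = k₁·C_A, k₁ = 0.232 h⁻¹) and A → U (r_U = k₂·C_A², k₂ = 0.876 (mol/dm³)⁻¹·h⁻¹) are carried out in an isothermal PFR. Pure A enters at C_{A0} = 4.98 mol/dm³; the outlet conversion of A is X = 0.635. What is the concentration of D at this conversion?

C_A = C_{A0}(1−X) = 1.818 mol/dm³.
Along a PFR/batch, dC_D/dC_A = −r_D/(r_D+r_U) = −k₁/(k₁+k₂·C_A).
Integrating from C_{A0} to C_A: C_D = (0.232/0.876)·ln[(0.232+0.876·4.98)/(0.232+0.876·1.82)] = 0.2648·ln(4.594/1.824) = 0.2446 mol/dm³.

0.245 mol/dm³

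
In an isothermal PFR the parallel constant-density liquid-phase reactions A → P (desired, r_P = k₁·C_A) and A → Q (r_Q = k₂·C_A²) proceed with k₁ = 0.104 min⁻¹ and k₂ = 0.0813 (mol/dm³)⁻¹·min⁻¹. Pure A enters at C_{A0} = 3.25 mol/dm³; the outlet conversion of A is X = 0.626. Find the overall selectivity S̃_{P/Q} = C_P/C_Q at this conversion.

C_A = C_{A0}(1−X) = 1.216 mol/dm³.
Along a PFR/batch, dC_P/dC_A = −r_P/(r_P+r_Q) = −k₁/(k₁+k₂·C_A).
Integrating from C_{A0} to C_A: C_P = (0.104/0.0813)·ln[(0.104+0.0813·3.25)/(0.104+0.0813·1.22)] = 1.279·ln(0.3682/0.2028) = 0.7629 mol/dm³.
C_Q = (C_{A0}−C_A)−C_P = 1.272 mol/dm³; S̃_{P/Q} = 0.7629/1.272 = 0.600.

0.600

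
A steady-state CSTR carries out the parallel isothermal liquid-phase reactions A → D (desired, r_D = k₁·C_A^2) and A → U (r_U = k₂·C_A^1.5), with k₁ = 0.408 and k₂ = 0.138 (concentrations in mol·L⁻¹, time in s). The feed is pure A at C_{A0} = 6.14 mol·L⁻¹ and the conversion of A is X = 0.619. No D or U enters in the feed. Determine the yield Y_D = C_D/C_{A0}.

Exit C_A = C_{A0}(1−X) = 6.14×0.381 = 2.339 mol·L⁻¹.
Rates in a CSTR are evaluated at the outlet concentration: r_D = 0.408×2.339^2 = 2.233, r_U = 0.138×2.339^1.5 = 0.4938.
Fraction of consumed A going to D: r_D/(r_D+r_U) = 0.8189.
C_D = 0.8189·C_{A0}·X = 0.8189×6.14×0.619 = 3.11 mol·L⁻¹; Y_D = C_D/C_{A0} = 0.507.

0.507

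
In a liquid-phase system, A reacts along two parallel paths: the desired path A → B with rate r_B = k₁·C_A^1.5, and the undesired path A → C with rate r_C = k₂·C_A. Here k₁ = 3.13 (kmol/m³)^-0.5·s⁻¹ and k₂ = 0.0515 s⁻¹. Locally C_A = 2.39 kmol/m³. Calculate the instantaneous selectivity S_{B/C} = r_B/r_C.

94.0

S_{B/C} = r_B/r_C = (k₁·C_A^1.5)/(k₂·C_A) = (k₁/k₂)·C_A^0.5.
= (3.13×2.390^1.5) / (0.0515×2.390) = 11.56/0.1231 = 94.0.
Since the desired path is higher order in A, keeping C_A high (PFR or concentrated feed) favours B.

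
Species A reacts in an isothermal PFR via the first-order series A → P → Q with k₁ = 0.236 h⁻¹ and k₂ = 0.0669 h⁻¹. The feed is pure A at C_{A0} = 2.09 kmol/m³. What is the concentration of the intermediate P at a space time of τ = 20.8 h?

0.704 kmol/m³

For first-order series with pure A initially, C_P(τ) = k₁C_{A0}/(k₂−k₁)·(e^(−k₁τ) − e^(−k₂τ)).
e^(−k₁τ) = e^(−0.236×20.8) = e^(−4.909) = 0.007381; e^(−k₂τ) = e^(−1.392) = 0.2487.
C_P = 0.236×2.09/(0.0669−0.236) × (0.007381−0.2487) = (-2.917)×(-0.2413) = 0.7039 kmol/m³.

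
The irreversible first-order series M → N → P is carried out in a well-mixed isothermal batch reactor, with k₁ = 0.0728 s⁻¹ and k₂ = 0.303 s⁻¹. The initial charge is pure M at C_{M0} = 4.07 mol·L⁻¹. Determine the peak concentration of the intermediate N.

0.623 mol·L⁻¹

At the optimum, C_{N,max}/C_{M0} = (k₁/k₂)^[k₂/(k₂−k₁)].
= (0.0728/0.303)^(0.303/(0.303−0.0728)) = (0.2403)^(1.316) = 0.1531.
C_{N,max} = 0.1531×4.07 = 0.623 mol·L⁻¹.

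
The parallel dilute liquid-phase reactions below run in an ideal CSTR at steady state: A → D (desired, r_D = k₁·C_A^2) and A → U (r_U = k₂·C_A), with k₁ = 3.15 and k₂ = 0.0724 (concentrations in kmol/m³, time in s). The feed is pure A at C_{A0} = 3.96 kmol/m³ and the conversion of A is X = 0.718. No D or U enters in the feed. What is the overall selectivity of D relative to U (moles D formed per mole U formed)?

48.6

Exit C_A = C_{A0}(1−X) = 3.96×0.282 = 1.117 kmol/m³.
In a CSTR the entire volume is at exit conditions, so r_D = 3.15×1.117^2 = 3.928 and r_U = 0.0724×1.117 = 0.08085.
Overall selectivity = C_D/C_U = r_Dτ/(r_Uτ) = r_D/r_U = 48.6.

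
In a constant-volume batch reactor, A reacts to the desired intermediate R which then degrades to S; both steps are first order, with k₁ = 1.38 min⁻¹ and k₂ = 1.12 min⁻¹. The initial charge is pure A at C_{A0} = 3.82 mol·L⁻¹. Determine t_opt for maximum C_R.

0.803 min

Setting dC_R/dt = 0 gives t_opt = ln(k₂/k₁)/(k₂−k₁).
= ln(1.12/1.38)/(1.12−1.38) = ln(0.8116)/-0.2600 = -0.2088/-0.2600 = 0.803 min.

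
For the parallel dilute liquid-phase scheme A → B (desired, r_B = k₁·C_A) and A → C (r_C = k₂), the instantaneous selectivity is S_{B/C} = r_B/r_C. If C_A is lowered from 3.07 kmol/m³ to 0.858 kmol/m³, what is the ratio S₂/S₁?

S_{B/C} = (k₁/k₂)·C_A, so S₂/S₁ = (C_{A,2}/C_{A,1}).
= 0.858/3.07 = 0.279.

0.279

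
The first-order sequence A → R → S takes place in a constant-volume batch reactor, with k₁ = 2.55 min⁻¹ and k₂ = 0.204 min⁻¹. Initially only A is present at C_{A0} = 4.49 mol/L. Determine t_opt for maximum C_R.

1.08 min

Setting dC_R/dt = 0 gives t_opt = ln(k₂/k₁)/(k₂−k₁).
= ln(0.204/2.55)/(0.204−2.55) = ln(0.08000)/-2.346 = -2.526/-2.346 = 1.08 min.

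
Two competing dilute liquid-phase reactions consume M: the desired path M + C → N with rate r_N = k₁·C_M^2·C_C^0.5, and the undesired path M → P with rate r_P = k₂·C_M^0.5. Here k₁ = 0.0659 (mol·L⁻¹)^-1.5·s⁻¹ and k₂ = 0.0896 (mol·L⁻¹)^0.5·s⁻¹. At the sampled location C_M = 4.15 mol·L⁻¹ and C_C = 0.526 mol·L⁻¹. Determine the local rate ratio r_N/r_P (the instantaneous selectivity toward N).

4.51

S_{N/P} = r_N/r_P = (k₁·C_M^2·C_C^0.5)/(k₂·C_M^0.5) = (k₁/k₂)·C_M^1.5·C_C^0.5.
= (0.0659×4.150^2×0.5260^0.5) / (0.0896×4.150^0.5) = 0.8231/0.1825 = 4.51.
Since the desired path is higher order in M, keeping C_M high (PFR or concentrated feed) favours N.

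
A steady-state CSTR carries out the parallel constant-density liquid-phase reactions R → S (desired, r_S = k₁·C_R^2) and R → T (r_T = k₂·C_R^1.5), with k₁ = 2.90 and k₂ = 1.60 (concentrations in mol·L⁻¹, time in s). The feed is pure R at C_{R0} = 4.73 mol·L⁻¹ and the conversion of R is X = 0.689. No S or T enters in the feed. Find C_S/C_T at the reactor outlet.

Exit C_R = C_{R0}(1−X) = 4.73×0.311 = 1.471 mol·L⁻¹.
A CSTR operates uniformly at the exit composition, giving r_S = 6.275 and r_T = 2.855 (each k·C_R^n at C_R = 1.471).
Overall selectivity = C_S/C_T = r_Sτ/(r_Tτ) = r_S/r_T = 2.20.

2.20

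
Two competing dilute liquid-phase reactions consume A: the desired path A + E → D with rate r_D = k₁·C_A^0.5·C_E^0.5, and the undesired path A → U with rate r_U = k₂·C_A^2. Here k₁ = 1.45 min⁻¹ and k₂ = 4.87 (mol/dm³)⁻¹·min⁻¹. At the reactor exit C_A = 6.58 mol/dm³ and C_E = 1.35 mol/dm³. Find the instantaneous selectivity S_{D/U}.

0.0205

S_{D/U} = r_D/r_U = (k₁·C_A^0.5·C_E^0.5)/(k₂·C_A^2) = (k₁/k₂)·C_A^-1.5·C_E^0.5.
= (1.45×6.580^0.5×1.350^0.5) / (4.87×6.580^2) = 4.322/210.9 = 0.0205.
The undesired path is higher order in A, so low C_A (CSTR or dilute feed) favours D.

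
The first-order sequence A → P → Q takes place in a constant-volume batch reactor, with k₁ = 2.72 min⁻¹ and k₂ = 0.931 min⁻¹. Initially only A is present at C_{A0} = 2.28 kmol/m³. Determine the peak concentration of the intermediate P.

1.31 kmol/m³

At the optimum, C_{P,max}/C_{A0} = (k₁/k₂)^[k₂/(k₂−k₁)].
= (2.72/0.931)^(0.931/(0.931−2.72)) = (2.922)^(-0.5204) = 0.5724.
C_{P,max} = 0.5724×2.28 = 1.31 kmol/m³.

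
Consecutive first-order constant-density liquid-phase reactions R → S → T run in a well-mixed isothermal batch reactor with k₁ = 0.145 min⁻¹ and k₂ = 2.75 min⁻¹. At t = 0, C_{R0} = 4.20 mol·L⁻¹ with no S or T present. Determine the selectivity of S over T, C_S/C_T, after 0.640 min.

The intermediate concentration in a first-order A→B→C sequence is C_S = k₁C_{R0}(e^(−k₁t) − e^(−k₂t))/(k₂−k₁).
e^(−k₁t) = e^(−0.145×0.640) = e^(−0.09280) = 0.9114; e^(−k₂t) = e^(−1.760) = 0.1720.
C_S = 0.145×4.20/(2.75−0.145) × (0.9114−0.1720) = 0.2338×0.7393 = 0.1728 mol·L⁻¹.
C_R = C_{R0}e^(−k₁t) = 3.828 mol·L⁻¹, so C_T = C_{R0}−C_R−C_S = 0.1994 mol·L⁻¹; C_S/C_T = 0.867.

0.867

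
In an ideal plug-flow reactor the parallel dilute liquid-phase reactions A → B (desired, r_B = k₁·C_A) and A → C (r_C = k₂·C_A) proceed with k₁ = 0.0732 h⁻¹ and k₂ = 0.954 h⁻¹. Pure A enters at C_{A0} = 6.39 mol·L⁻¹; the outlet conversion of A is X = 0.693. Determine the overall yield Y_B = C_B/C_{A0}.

C_A = C_{A0}(1−X) = 1.962 mol·L⁻¹.
Both paths are first order in A, so the instantaneous fraction to B is constant: dC_B/d(−C_A) = k₁/(k₁+k₂) = 0.07126.
C_B = 0.07126·(C_{A0}−C_A) = 0.07126×4.428 = 0.316 mol·L⁻¹.
Y_B = C_B/C_{A0} = 0.3156/6.39 = 0.0494.

0.0494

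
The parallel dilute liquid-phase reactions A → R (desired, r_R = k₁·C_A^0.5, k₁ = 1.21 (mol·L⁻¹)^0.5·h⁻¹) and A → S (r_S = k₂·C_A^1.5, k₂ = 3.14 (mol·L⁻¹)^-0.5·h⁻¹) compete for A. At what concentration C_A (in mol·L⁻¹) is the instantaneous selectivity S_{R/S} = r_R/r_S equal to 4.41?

0.0874 mol·L⁻¹

S_{R/S} = (k₁/k₂)·C_A⁻¹ ⇒ C_A = (S·k₂/k₁)^(-1).
= (4.41×3.14/1.21)^(-1) = (11.44)^(-1) = 0.0874 mol·L⁻¹.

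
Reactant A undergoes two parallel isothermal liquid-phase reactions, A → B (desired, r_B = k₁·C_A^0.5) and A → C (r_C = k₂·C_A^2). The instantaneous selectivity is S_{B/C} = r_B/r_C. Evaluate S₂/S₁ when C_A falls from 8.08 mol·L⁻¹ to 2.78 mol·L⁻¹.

4.96

S_{B/C} = (k₁/k₂)·C_A^-1.5, so S₂/S₁ = (C_{A,2}/C_{A,1})^-1.5.
= (2.78/8.08)^(-1.5) = (0.3441)^(-1.5) = 4.96.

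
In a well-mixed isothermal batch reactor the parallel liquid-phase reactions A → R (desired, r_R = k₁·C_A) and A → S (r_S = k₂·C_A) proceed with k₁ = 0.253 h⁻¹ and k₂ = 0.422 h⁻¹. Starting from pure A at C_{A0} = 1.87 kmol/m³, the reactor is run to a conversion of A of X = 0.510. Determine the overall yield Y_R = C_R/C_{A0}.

C_A = C_{A0}(1−X) = 0.9163 kmol/m³.
Both paths are first order in A, so the instantaneous fraction to R is constant: dC_R/d(−C_A) = k₁/(k₁+k₂) = 0.3748.
C_R = 0.3748·(C_{A0}−C_A) = 0.3748×0.9537 = 0.357 kmol/m³.
Y_R = C_R/C_{A0} = 0.3575/1.87 = 0.191.

0.191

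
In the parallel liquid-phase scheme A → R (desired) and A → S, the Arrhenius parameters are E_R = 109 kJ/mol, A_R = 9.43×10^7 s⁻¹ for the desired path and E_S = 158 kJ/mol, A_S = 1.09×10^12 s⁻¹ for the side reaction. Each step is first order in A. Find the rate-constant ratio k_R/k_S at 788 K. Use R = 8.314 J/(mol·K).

k_R/k_S = (A_R/A_S)·exp[−(E_R−E_S)/(RT)] = (A_R/A_S)·exp[(E_S−E_R)/(RT)].
(E_S−E_R)/(RT) = (158−109)×10³/(8.314×788) = 49000/6551 = 7.479.
k_R/k_S = (9.43×10^7/1.09×10^12)·exp(7.479) = 8.651×10^-5 × 1771 = 0.153.
Since E_R < E_S, lowering the temperature improves selectivity toward R.

0.153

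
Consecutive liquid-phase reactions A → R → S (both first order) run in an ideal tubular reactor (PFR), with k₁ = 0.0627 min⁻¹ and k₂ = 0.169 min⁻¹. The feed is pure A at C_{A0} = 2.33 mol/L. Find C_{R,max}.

For a first-order series the maximum intermediate yield is C_{R,max}/C_{A0} = (k₁/k₂)^[k₂/(k₂−k₁)].
= (0.0627/0.169)^(0.169/(0.169−0.0627)) = (0.3710)^(1.590) = 0.2067.
C_{R,max} = 0.2067×2.33 = 0.482 mol/L.

0.482 mol/L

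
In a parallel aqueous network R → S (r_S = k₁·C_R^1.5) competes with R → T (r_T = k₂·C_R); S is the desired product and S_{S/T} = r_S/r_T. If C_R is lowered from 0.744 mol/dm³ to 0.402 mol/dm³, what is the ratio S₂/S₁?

0.735

S_{S/T} = (k₁/k₂)·C_R^0.5, so S₂/S₁ = (C_{R,2}/C_{R,1})^0.5.
= (0.402/0.744)^0.5 = (0.5403)^0.5 = 0.735.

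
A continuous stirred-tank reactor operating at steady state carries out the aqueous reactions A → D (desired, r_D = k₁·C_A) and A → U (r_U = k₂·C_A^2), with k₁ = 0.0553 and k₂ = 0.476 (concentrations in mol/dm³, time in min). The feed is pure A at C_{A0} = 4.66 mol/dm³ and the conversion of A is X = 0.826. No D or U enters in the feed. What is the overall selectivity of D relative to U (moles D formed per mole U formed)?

0.143

Exit C_A = C_{A0}(1−X) = 4.66×0.174 = 0.8108 mol/dm³.
Rates in a CSTR are evaluated at the outlet concentration: r_D = 0.0553×0.8108 = 0.04484, r_U = 0.476×0.8108^2 = 0.3130.
Overall selectivity = C_D/C_U = r_Dτ/(r_Uτ) = r_D/r_U = 0.143.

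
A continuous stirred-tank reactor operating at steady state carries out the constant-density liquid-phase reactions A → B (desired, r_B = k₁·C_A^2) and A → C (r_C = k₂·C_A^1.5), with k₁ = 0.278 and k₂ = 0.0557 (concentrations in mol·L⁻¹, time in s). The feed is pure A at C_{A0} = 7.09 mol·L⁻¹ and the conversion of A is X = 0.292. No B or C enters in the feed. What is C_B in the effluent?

1.90 mol·L⁻¹

Exit C_A = C_{A0}(1−X) = 7.09×0.708 = 5.020 mol·L⁻¹.
In a CSTR the entire volume is at exit conditions, so r_B = 0.278×5.020^2 = 7.005 and r_C = 0.0557×5.020^1.5 = 0.6264.
Fraction of consumed A going to B: r_B/(r_B+r_C) = 0.9179.
C_B = 0.9179·C_{A0}·X = 0.9179×7.09×0.292 = 1.90 mol·L⁻¹.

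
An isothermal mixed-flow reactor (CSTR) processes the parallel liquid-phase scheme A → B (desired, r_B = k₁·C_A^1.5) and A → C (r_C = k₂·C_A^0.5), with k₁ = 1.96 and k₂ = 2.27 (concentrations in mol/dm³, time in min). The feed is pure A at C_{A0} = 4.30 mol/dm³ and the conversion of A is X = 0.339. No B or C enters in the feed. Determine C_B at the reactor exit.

1.04 mol/dm³

Exit C_A = C_{A0}(1−X) = 4.30×0.661 = 2.842 mol/dm³.
A CSTR operates uniformly at the exit composition, giving r_B = 9.392 and r_C = 3.827 (each k·C_A^n at C_A = 2.842).
Fraction of consumed A going to B: r_B/(r_B+r_C) = 0.7105.
C_B = 0.7105·C_{A0}·X = 0.7105×4.30×0.339 = 1.04 mol/dm³.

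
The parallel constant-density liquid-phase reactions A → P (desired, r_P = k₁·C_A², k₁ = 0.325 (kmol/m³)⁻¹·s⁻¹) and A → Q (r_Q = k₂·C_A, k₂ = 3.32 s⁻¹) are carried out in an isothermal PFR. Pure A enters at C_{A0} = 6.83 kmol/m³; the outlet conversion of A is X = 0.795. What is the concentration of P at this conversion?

1.51 kmol/m³

C_A = C_{A0}(1−X) = 1.400 kmol/m³.
Along a PFR/batch, dC_Q/dC_A = −r_Q/(r_P+r_Q) = −k₂/(k₂+k₁·C_A).
Integrating from C_{A0} to C_A: C_Q = (3.32/0.325)·ln[(3.32+0.325·6.83)/(3.32+0.325·1.40)] = 10.22·ln(5.540/3.775) = 3.918 kmol/m³.
Then C_P = (C_{A0}−C_A) − C_Q = 5.430 − 3.918 = 1.512 kmol/m³.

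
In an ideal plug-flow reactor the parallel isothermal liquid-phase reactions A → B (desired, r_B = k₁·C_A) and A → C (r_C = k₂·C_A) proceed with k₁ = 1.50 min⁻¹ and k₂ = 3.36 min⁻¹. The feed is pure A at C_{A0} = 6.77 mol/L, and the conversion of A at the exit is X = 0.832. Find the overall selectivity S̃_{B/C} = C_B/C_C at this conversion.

0.446

C_A = C_{A0}(1−X) = 1.137 mol/L.
Both paths are first order in A, so the instantaneous fraction to B is constant: dC_B/d(−C_A) = k₁/(k₁+k₂) = 0.3086.
C_B = 0.3086·(C_{A0}−C_A) = 0.3086×5.633 = 1.74 mol/L.
C_C = (C_{A0}−C_A)−C_B = 3.894 mol/L; S̃_{B/C} = 1.738/3.894 = 0.446.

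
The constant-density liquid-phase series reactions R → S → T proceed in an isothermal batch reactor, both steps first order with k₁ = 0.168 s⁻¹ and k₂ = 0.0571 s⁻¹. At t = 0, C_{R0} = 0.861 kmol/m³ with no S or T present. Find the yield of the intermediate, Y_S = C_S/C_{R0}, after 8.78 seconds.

For first-order series with pure R initially, C_S(t) = k₁C_{R0}/(k₂−k₁)·(e^(−k₁t) − e^(−k₂t)).
e^(−k₁t) = e^(−0.168×8.78) = e^(−1.475) = 0.2288; e^(−k₂t) = e^(−0.5013) = 0.6057.
C_S = 0.168×0.861/(0.0571−0.168) × (0.2288−0.6057) = (-1.304)×(-0.3770) = 0.4917 kmol/m³.
Y_S = C_S/C_{R0} = 0.4917/0.861 = 0.571.

0.571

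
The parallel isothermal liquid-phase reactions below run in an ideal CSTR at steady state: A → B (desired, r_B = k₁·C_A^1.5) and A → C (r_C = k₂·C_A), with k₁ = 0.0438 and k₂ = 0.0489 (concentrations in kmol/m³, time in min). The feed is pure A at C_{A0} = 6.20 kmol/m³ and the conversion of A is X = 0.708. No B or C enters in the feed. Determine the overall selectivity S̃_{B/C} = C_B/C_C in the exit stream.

Exit C_A = C_{A0}(1−X) = 6.20×0.292 = 1.810 kmol/m³.
Rates in a CSTR are evaluated at the outlet concentration: r_B = 0.0438×1.810^1.5 = 0.1067, r_C = 0.0489×1.810 = 0.08853.
Overall selectivity = C_B/C_C = r_Bτ/(r_Cτ) = r_B/r_C = 1.21.

1.21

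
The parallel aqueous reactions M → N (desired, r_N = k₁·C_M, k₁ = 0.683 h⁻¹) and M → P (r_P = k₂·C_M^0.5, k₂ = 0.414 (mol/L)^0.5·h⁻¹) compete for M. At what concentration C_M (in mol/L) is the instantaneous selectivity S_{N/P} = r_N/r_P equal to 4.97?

S_{N/P} = (k₁/k₂)·C_M^0.5 ⇒ C_M = (S·k₂/k₁)^(2).
= (4.97×0.414/0.683)^(2) = (3.013)^(2) = 9.08 mol/L.

9.08 mol/L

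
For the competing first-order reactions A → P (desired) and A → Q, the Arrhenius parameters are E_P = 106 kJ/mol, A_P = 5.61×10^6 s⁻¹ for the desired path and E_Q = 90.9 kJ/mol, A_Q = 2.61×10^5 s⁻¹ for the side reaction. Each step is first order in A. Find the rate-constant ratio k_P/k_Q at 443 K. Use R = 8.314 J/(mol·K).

0.356

k_P/k_Q = (A_P/A_Q)·exp[−(E_P−E_Q)/(RT)] = (A_P/A_Q)·exp[(E_Q−E_P)/(RT)].
(E_Q−E_P)/(RT) = (90.9−106)×10³/(8.314×443) = -15100/3683 = -4.100.
k_P/k_Q = (5.61×10^6/2.61×10^5)·exp(-4.100) = 21.49 × 0.01658 = 0.356.
Since E_P > E_Q, raising the temperature improves selectivity toward P.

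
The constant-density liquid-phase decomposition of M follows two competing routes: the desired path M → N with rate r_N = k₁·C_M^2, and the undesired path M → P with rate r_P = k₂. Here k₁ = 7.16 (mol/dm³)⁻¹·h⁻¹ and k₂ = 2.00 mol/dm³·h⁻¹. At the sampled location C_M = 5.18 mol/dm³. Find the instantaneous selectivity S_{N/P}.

96.1

S_{N/P} = r_N/r_P = (k₁·C_M^2)/(k₂) = (k₁/k₂)·C_M^2.
= (7.16×5.180^2) / (2.00) = 192.1/2.000 = 96.1.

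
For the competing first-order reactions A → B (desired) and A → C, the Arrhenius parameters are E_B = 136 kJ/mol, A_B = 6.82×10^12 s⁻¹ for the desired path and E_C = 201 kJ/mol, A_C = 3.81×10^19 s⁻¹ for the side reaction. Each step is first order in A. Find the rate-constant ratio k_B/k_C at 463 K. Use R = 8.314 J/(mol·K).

3.86

With equal orders, S_{B/C} = k_B/k_C = (A_B/A_C)·exp[(E_C−E_B)/(RT)].
(E_C−E_B)/(RT) = (201−136)×10³/(8.314×463) = 65000/3849 = 16.89.
k_B/k_C = (6.82×10^12/3.81×10^19)·exp(16.89) = 1.790×10^-7 × 2.155×10^7 = 3.86.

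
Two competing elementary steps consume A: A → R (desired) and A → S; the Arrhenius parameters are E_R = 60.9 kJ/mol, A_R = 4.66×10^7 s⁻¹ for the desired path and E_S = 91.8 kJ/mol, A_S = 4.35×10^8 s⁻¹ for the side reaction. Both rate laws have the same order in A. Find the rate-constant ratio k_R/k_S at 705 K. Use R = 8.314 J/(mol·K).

20.9

k_R/k_S = (A_R/A_S)·exp[−(E_R−E_S)/(RT)] = (A_R/A_S)·exp[(E_S−E_R)/(RT)].
(E_S−E_R)/(RT) = (91.8−60.9)×10³/(8.314×705) = 30900/5861 = 5.272.
k_R/k_S = (4.66×10^7/4.35×10^8)·exp(5.272) = 0.1071 × 194.8 = 20.9.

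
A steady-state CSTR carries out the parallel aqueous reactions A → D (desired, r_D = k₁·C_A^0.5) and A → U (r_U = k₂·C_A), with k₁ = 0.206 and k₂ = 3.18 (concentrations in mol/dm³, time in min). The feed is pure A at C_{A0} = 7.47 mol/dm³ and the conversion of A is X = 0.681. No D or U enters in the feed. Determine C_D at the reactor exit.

0.205 mol/dm³

Exit C_A = C_{A0}(1−X) = 7.47×0.319 = 2.383 mol/dm³.
A CSTR operates uniformly at the exit composition, giving r_D = 0.3180 and r_U = 7.578 (each k·C_A^n at C_A = 2.383).
Fraction of consumed A going to D: r_D/(r_D+r_U) = 0.04027.
C_D = 0.04027·C_{A0}·X = 0.04027×7.47×0.681 = 0.205 mol/dm³.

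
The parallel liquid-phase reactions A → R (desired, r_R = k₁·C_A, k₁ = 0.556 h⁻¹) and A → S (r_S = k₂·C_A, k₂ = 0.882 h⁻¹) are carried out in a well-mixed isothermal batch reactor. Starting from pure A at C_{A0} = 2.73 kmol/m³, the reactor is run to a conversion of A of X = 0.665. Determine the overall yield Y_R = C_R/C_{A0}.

0.257

C_A = C_{A0}(1−X) = 0.9145 kmol/m³.
Both paths are first order in A, so the instantaneous fraction to R is constant: dC_R/d(−C_A) = k₁/(k₁+k₂) = 0.3866.
C_R = 0.3866·(C_{A0}−C_A) = 0.3866×1.815 = 0.702 kmol/m³.
Y_R = C_R/C_{A0} = 0.7019/2.73 = 0.257.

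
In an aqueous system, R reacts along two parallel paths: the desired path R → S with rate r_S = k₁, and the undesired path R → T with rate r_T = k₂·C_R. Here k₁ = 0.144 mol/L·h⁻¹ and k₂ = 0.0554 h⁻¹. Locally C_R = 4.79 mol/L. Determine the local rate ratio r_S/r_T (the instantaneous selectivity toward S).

S_{S/T} = r_S/r_T = (k₁)/(k₂·C_R) = (k₁/k₂)·C_R⁻¹.
= (0.144) / (0.0554×4.790) = 0.1440/0.2654 = 0.543.
The undesired path is higher order in R, so low C_R (CSTR or dilute feed) favours S.

0.543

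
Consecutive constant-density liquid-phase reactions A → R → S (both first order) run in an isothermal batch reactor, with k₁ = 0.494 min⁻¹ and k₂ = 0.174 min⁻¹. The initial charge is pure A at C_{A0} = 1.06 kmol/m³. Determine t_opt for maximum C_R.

3.26 min

The intermediate peaks when r₁ = r₂, i.e. k₁e^(−k₁t) = k₂e^(−k₂t), giving t_opt = ln(k₂/k₁)/(k₂−k₁).
= ln(0.174/0.494)/(0.174−0.494) = ln(0.3522)/-0.3200 = -1.043/-0.3200 = 3.26 min.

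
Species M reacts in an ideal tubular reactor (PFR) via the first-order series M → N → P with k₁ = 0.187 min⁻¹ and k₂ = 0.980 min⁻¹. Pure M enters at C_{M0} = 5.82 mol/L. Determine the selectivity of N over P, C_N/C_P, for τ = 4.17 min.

For first-order series with pure M initially, C_N(τ) = k₁C_{M0}/(k₂−k₁)·(e^(−k₁τ) − e^(−k₂τ)).
e^(−k₁τ) = e^(−0.187×4.17) = e^(−0.7798) = 0.4585; e^(−k₂τ) = e^(−4.087) = 0.01680.
C_N = 0.187×5.82/(0.980−0.187) × (0.4585−0.01680) = 1.372×0.4417 = 0.6062 mol/L.
C_M = C_{M0}e^(−k₁τ) = 2.668 mol/L, so C_P = C_{M0}−C_M−C_N = 2.545 mol/L; C_N/C_P = 0.238.

0.238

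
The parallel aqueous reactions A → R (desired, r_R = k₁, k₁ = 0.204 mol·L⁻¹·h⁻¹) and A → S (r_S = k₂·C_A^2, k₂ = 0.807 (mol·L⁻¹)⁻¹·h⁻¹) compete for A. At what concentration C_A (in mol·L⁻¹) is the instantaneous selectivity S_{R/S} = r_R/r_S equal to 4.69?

0.232 mol·L⁻¹

S_{R/S} = (k₁/k₂)·C_A^-2 ⇒ C_A = (S·k₂/k₁)^(-0.5).
= (4.69×0.807/0.204)^(-0.5) = (18.55)^(-0.5) = 0.232 mol·L⁻¹.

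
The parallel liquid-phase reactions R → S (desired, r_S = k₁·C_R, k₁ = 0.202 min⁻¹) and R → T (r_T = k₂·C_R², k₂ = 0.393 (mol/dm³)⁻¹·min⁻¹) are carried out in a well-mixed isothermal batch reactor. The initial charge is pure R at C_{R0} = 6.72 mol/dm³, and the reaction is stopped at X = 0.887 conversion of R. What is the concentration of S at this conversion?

C_R = C_{R0}(1−X) = 0.7594 mol/dm³.
Along a PFR/batch, dC_S/dC_R = −r_S/(r_S+r_T) = −k₁/(k₁+k₂·C_R).
Integrating from C_{R0} to C_R: C_S = (0.202/0.393)·ln[(0.202+0.393·6.72)/(0.202+0.393·0.759)] = 0.5140·ln(2.843/0.5004) = 0.8929 mol/dm³.

0.893 mol/dm³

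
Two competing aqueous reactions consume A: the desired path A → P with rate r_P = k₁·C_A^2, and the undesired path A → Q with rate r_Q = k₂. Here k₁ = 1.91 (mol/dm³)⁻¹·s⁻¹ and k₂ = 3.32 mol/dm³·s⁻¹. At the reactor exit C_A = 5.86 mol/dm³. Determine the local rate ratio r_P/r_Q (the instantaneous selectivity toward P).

S_{P/Q} = r_P/r_Q = (k₁·C_A^2)/(k₂) = (k₁/k₂)·C_A^2.
= (1.91×5.860^2) / (3.32) = 65.59/3.320 = 19.8.
Since the desired path is higher order in A, keeping C_A high (PFR or concentrated feed) favours P.

19.8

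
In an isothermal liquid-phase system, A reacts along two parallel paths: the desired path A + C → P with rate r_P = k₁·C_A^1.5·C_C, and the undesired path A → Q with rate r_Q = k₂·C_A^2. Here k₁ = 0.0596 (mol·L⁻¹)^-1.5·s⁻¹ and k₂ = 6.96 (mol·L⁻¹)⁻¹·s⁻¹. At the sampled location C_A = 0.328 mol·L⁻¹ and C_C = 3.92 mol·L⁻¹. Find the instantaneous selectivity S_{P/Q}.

0.0586

S_{P/Q} = r_P/r_Q = (k₁·C_A^1.5·C_C)/(k₂·C_A^2) = (k₁/k₂)·C_A^-0.5·C_C.
= (0.0596×0.3280^1.5×3.920) / (6.96×0.3280^2) = 0.04389/0.7488 = 0.0586.
The undesired path is higher order in A, so low C_A (CSTR or dilute feed) favours P.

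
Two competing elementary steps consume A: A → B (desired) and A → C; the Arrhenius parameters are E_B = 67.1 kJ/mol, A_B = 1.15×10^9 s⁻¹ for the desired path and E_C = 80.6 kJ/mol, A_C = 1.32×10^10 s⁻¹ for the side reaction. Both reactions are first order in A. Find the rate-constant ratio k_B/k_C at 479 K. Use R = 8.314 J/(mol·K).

2.58

With equal orders, S_{B/C} = k_B/k_C = (A_B/A_C)·exp[(E_C−E_B)/(RT)].
(E_C−E_B)/(RT) = (80.6−67.1)×10³/(8.314×479) = 13500/3982 = 3.390.
k_B/k_C = (1.15×10^9/1.32×10^10)·exp(3.390) = 0.08712 × 29.66 = 2.58.
Since E_B < E_C, lowering the temperature improves selectivity toward B.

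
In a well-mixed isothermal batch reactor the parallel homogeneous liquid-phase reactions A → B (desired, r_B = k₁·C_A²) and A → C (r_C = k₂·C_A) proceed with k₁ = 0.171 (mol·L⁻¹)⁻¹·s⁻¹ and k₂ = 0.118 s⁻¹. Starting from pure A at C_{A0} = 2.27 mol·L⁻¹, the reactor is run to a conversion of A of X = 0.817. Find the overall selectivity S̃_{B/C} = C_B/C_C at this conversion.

1.73

C_A = C_{A0}(1−X) = 0.4154 mol·L⁻¹.
Along a PFR/batch, dC_C/dC_A = −r_C/(r_B+r_C) = −k₂/(k₂+k₁·C_A).
Integrating from C_{A0} to C_A: C_C = (0.118/0.171)·ln[(0.118+0.171·2.27)/(0.118+0.171·0.415)] = 0.6901·ln(0.5062/0.1890) = 0.6797 mol·L⁻¹.
Then C_B = (C_{A0}−C_A) − C_C = 1.855 − 0.6797 = 1.175 mol·L⁻¹.
S̃_{B/C} = C_B/C_C = 1.175/0.6797 = 1.73.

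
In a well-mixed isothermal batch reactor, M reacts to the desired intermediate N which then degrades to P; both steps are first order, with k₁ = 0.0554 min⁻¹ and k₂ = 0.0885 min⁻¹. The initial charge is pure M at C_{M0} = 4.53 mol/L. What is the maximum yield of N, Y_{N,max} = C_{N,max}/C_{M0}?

At the optimum, C_{N,max}/C_{M0} = (k₁/k₂)^[k₂/(k₂−k₁)].
= (0.0554/0.0885)^(0.0885/(0.0885−0.0554)) = (0.6260)^(2.674) = 0.2858.

0.286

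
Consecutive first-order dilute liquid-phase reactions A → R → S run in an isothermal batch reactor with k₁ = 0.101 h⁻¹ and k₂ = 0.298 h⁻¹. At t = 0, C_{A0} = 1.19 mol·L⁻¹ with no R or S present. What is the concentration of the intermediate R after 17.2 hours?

The intermediate concentration in a first-order A→B→C sequence is C_R = k₁C_{A0}(e^(−k₁t) − e^(−k₂t))/(k₂−k₁).
e^(−k₁t) = e^(−0.101×17.2) = e^(−1.737) = 0.1760; e^(−k₂t) = e^(−5.126) = 0.005943.
C_R = 0.101×1.19/(0.298−0.101) × (0.1760−0.005943) = 0.6101×0.1701 = 0.1038 mol·L⁻¹.

0.104 mol·L⁻¹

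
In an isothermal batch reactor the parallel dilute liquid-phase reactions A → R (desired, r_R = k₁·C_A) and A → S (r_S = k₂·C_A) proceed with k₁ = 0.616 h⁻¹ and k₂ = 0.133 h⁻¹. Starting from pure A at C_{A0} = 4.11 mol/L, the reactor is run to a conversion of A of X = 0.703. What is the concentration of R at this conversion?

2.38 mol/L

C_A = C_{A0}(1−X) = 1.221 mol/L.
Both paths are first order in A, so the instantaneous fraction to R is constant: dC_R/d(−C_A) = k₁/(k₁+k₂) = 0.8224.
C_R = 0.8224·(C_{A0}−C_A) = 0.8224×2.889 = 2.38 mol/L.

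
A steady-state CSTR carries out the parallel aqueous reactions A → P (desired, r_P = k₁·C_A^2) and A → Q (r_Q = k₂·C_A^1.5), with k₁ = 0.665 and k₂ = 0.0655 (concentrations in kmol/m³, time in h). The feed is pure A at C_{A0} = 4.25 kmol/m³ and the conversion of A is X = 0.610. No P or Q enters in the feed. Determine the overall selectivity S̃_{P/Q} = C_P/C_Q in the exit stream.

Exit C_A = C_{A0}(1−X) = 4.25×0.390 = 1.657 kmol/m³.
In a CSTR the entire volume is at exit conditions, so r_P = 0.665×1.657^2 = 1.827 and r_Q = 0.0655×1.657^1.5 = 0.1398.
Overall selectivity = C_P/C_Q = r_Pτ/(r_Qτ) = r_P/r_Q = 13.1.

13.1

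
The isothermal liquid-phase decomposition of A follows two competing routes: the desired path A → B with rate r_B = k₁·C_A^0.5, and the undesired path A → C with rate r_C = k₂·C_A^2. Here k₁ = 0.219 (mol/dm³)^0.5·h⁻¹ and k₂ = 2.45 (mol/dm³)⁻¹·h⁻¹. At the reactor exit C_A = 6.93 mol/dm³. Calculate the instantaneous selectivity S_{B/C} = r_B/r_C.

0.00490

S_{B/C} = r_B/r_C = (k₁·C_A^0.5)/(k₂·C_A^2) = (k₁/k₂)·C_A^-1.5.
= (0.219×6.930^0.5) / (2.45×6.930^2) = 0.5765/117.7 = 0.00490.
The undesired path is higher order in A, so low C_A (CSTR or dilute feed) favours B.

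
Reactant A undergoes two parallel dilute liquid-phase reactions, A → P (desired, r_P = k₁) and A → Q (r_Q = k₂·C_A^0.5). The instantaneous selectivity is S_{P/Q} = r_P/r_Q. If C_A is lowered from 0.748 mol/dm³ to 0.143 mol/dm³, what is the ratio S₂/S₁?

S_{P/Q} = (k₁/k₂)·C_A^-0.5, so S₂/S₁ = (C_{A,2}/C_{A,1})^-0.5.
= (0.143/0.748)^(-0.5) = (0.1912)^(-0.5) = 2.29.

2.29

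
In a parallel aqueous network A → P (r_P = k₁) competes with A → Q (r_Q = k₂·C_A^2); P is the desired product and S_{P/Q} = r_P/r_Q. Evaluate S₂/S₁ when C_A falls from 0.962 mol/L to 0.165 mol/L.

34.0

S_{P/Q} = (k₁/k₂)·C_A^-2, so S₂/S₁ = (C_{A,2}/C_{A,1})^-2.
= (0.165/0.962)^(-2) = (0.1715)^(-2) = 34.0.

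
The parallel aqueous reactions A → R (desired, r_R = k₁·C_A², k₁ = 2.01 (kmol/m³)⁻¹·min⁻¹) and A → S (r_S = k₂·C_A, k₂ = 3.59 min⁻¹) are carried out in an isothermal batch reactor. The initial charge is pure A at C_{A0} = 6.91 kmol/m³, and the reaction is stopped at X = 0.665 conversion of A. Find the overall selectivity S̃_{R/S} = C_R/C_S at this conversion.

C_A = C_{A0}(1−X) = 2.315 kmol/m³.
Along a PFR/batch, dC_S/dC_A = −r_S/(r_R+r_S) = −k₂/(k₂+k₁·C_A).
Integrating from C_{A0} to C_A: C_S = (3.59/2.01)·ln[(3.59+2.01·6.91)/(3.59+2.01·2.31)] = 1.786·ln(17.48/8.243) = 1.343 kmol/m³.
Then C_R = (C_{A0}−C_A) − C_S = 4.595 − 1.343 = 3.253 kmol/m³.
S̃_{R/S} = C_R/C_S = 3.253/1.343 = 2.42.

2.42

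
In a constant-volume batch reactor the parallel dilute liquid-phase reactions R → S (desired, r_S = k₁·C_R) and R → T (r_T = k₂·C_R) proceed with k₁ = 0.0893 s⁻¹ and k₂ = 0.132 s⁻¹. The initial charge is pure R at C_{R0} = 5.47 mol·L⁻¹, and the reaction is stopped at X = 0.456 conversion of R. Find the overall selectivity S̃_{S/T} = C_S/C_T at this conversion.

C_R = C_{R0}(1−X) = 2.976 mol·L⁻¹.
Both paths are first order in R, so the instantaneous fraction to S is constant: dC_S/d(−C_R) = k₁/(k₁+k₂) = 0.4035.
C_S = 0.4035·(C_{R0}−C_R) = 0.4035×2.494 = 1.01 mol·L⁻¹.
C_T = (C_{R0}−C_R)−C_S = 1.488 mol·L⁻¹; S̃_{S/T} = 1.007/1.488 = 0.677.

0.677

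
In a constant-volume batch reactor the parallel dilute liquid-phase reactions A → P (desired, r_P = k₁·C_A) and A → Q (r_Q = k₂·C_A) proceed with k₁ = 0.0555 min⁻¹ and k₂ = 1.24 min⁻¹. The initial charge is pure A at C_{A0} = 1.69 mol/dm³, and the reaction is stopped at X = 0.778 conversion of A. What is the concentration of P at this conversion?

0.0563 mol/dm³

C_A = C_{A0}(1−X) = 0.3752 mol/dm³.
Both paths are first order in A, so the instantaneous fraction to P is constant: dC_P/d(−C_A) = k₁/(k₁+k₂) = 0.04284.
C_P = 0.04284·(C_{A0}−C_A) = 0.04284×1.315 = 0.0563 mol/dm³.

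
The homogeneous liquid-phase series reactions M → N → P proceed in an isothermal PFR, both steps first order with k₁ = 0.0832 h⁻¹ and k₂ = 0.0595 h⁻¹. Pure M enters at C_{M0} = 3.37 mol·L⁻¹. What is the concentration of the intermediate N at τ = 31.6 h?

0.951 mol·L⁻¹

For first-order series with pure M initially, C_N(τ) = k₁C_{M0}/(k₂−k₁)·(e^(−k₁τ) − e^(−k₂τ)).
e^(−k₁τ) = e^(−0.0832×31.6) = e^(−2.629) = 0.07214; e^(−k₂τ) = e^(−1.880) = 0.1526.
C_N = 0.0832×3.37/(0.0595−0.0832) × (0.07214−0.1526) = (-11.83)×(-0.08042) = 0.9514 mol·L⁻¹.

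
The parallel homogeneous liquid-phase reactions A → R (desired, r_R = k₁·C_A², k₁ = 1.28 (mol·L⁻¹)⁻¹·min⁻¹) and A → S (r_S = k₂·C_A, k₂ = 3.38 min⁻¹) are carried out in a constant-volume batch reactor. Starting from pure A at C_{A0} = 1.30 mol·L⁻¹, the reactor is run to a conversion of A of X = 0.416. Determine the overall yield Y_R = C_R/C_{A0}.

0.116

C_A = C_{A0}(1−X) = 0.7592 mol·L⁻¹.
Along a PFR/batch, dC_S/dC_A = −r_S/(r_R+r_S) = −k₂/(k₂+k₁·C_A).
Integrating from C_{A0} to C_A: C_S = (3.38/1.28)·ln[(3.38+1.28·1.30)/(3.38+1.28·0.759)] = 2.641·ln(5.044/4.352) = 0.3898 mol·L⁻¹.
Then C_R = (C_{A0}−C_A) − C_S = 0.5408 − 0.3898 = 0.1510 mol·L⁻¹.
Y_R = C_R/C_{A0} = 0.1510/1.30 = 0.116.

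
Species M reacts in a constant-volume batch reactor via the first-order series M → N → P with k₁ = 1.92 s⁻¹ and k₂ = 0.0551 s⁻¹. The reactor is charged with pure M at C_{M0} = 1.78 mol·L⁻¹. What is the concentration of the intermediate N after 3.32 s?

Solving the coupled first-order balances gives C_N(t) = [k₁/(k₂−k₁)]·C_{M0}·(e^(−k₁t) − e^(−k₂t)).
e^(−k₁t) = e^(−1.92×3.32) = e^(−6.374) = 0.001705; e^(−k₂t) = e^(−0.1829) = 0.8328.
C_N = 1.92×1.78/(0.0551−1.92) × (0.001705−0.8328) = (-1.833)×(-0.8311) = 1.523 mol·L⁻¹.

1.52 mol·L⁻¹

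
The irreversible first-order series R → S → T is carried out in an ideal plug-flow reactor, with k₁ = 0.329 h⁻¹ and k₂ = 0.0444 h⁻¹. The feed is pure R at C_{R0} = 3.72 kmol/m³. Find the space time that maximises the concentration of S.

Setting dC_S/dτ = 0 gives τ_opt = ln(k₂/k₁)/(k₂−k₁).
= ln(0.0444/0.329)/(0.0444−0.329) = ln(0.1350)/-0.2846 = -2.003/-0.2846 = 7.04 h.

7.04 h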